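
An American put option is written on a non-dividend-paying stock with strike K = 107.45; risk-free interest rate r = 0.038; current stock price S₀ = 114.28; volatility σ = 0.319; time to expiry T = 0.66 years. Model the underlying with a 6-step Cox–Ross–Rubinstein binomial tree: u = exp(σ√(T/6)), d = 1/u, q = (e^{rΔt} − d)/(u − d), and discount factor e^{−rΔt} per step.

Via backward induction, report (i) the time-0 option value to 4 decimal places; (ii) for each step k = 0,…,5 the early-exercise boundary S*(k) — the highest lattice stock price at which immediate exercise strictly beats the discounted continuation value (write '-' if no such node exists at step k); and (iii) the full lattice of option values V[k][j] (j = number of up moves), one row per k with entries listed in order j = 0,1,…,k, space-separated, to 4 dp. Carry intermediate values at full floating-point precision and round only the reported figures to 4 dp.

price = 7.5419
boundary = - - - - 74.8473 83.2003
tree:
7.5419
11.5618 3.4774
17.1238 5.9477 0.9698
24.2830 9.9165 1.9221 0.0000
32.6027 15.9446 3.8096 0.0000 0.0000
40.1170 24.2497 7.5504 0.0000 0.0000 0.0000
46.8770 32.6027 14.9646 0.0000 0.0000 0.0000 0.0000

Δt=0.11000, u=1.11160, d=0.89960, q=0.49333, disc=e^(-rΔt)=0.99583
k=6 terminal: V=max(K-S,0) → 46.8770 32.6027 14.9646 0.0000 0.0000 0.0000 0.0000
k=5: j=0 S=67.3330 intr=40.1170 cont=39.6688 V=40.1170[EX]; j=1 S=83.2003 intr=24.2497 cont=23.8015 V=24.2497[EX]; j=2 S=102.8068 intr=4.6432 cont=7.5504 V=7.5504[hold]; j=3 S=127.0336 intr=0.0000 cont=0.0000 V=0.0000[hold]; j=4 S=156.9697 intr=0.0000 cont=0.0000 V=0.0000[hold]; j=5 S=193.9602 intr=0.0000 cont=0.0000 V=0.0000[hold]  S*(5)=83.2003
k=4: j=0 S=74.8473 intr=32.6027 cont=32.1545 V=32.6027[EX]; j=1 S=92.4854 intr=14.9646 cont=15.9446 V=15.9446[hold]; j=2 S=114.2800 intr=0.0000 cont=3.8096 V=3.8096[hold]; j=3 S=141.2106 intr=0.0000 cont=0.0000 V=0.0000[hold]; j=4 S=174.4875 intr=0.0000 cont=0.0000 V=0.0000[hold]  S*(4)=74.8473
k=3: j=0 S=83.2003 intr=24.2497 cont=24.2830 V=24.2830[hold]; j=1 S=102.8068 intr=4.6432 cont=9.9165 V=9.9165[hold]; j=2 S=127.0336 intr=0.0000 cont=1.9221 V=1.9221[hold]; j=3 S=156.9697 intr=0.0000 cont=0.0000 V=0.0000[hold]  S*(3)=-
k=2: j=0 S=92.4854 intr=14.9646 cont=17.1238 V=17.1238[hold]; j=1 S=114.2800 intr=0.0000 cont=5.9477 V=5.9477[hold]; j=2 S=141.2106 intr=0.0000 cont=0.9698 V=0.9698[hold]  S*(2)=-
k=1: j=0 S=102.8068 intr=4.6432 cont=11.5618 V=11.5618[hold]; j=1 S=127.0336 intr=0.0000 cont=3.4774 V=3.4774[hold]  S*(1)=-
k=0: j=0 S=114.2800 intr=0.0000 cont=7.5419 V=7.5419[hold]  S*(0)=-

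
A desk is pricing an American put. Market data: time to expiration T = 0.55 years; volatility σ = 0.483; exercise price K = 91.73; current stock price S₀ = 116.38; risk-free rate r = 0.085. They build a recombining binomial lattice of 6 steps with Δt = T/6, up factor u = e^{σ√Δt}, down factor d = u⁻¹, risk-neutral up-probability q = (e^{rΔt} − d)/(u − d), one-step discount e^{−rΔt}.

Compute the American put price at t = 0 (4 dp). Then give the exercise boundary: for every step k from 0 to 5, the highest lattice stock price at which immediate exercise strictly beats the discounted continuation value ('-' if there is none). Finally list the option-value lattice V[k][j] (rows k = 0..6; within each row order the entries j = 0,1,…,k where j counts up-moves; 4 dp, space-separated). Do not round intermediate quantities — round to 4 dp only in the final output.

Δt=0.09167, u=1.15747, d=0.86395, q=0.49016, disc=e^(-rΔt)=0.99224
k=6 terminal: V=max(K-S,0) → 43.3325 26.8903 4.8620 0.0000 0.0000 0.0000 0.0000
k=5: j=0 S=56.0186 intr=35.7114 cont=34.9995 V=35.7114[EX]; j=1 S=75.0500 intr=16.6800 cont=15.9681 V=16.6800[EX]; j=2 S=100.5470 intr=0.0000 cont=2.4596 V=2.4596[hold]; j=3 S=134.7062 intr=0.0000 cont=0.0000 V=0.0000[hold]; j=4 S=180.4705 intr=0.0000 cont=0.0000 V=0.0000[hold]; j=5 S=241.7824 intr=0.0000 cont=0.0000 V=0.0000[hold]  S*(5)=75.0500
k=4: j=0 S=64.8397 intr=26.8903 cont=26.1783 V=26.8903[EX]; j=1 S=86.8680 intr=4.8620 cont=9.6345 V=9.6345[hold]; j=2 S=116.3800 intr=0.0000 cont=1.2443 V=1.2443[hold]; j=3 S=155.9182 intr=0.0000 cont=0.0000 V=0.0000[hold]; j=4 S=208.8889 intr=0.0000 cont=0.0000 V=0.0000[hold]  S*(4)=64.8397
k=3: j=0 S=75.0500 intr=16.6800 cont=18.2892 V=18.2892[hold]; j=1 S=100.5470 intr=0.0000 cont=5.4791 V=5.4791[hold]; j=2 S=134.7062 intr=0.0000 cont=0.6295 V=0.6295[hold]; j=3 S=180.4705 intr=0.0000 cont=0.0000 V=0.0000[hold]  S*(3)=-
k=2: j=0 S=86.8680 intr=4.8620 cont=11.9170 V=11.9170[hold]; j=1 S=116.3800 intr=0.0000 cont=3.0780 V=3.0780[hold]; j=2 S=155.9182 intr=0.0000 cont=0.3184 V=0.3184[hold]  S*(2)=-
k=1: j=0 S=100.5470 intr=0.0000 cont=7.5256 V=7.5256[hold]; j=1 S=134.7062 intr=0.0000 cont=1.7120 V=1.7120[hold]  S*(1)=-
k=0: j=0 S=116.3800 intr=0.0000 cont=4.6397 V=4.6397[hold]  S*(0)=-

price = 4.6397
boundary = - - - - 64.8397 75.0500
tree:
4.6397
7.5256 1.7120
11.9170 3.0780 0.3184
18.2892 5.4791 0.6295 0.0000
26.8903 9.6345 1.2443 0.0000 0.0000
35.7114 16.6800 2.4596 0.0000 0.0000 0.0000
43.3325 26.8903 4.8620 0.0000 0.0000 0.0000 0.0000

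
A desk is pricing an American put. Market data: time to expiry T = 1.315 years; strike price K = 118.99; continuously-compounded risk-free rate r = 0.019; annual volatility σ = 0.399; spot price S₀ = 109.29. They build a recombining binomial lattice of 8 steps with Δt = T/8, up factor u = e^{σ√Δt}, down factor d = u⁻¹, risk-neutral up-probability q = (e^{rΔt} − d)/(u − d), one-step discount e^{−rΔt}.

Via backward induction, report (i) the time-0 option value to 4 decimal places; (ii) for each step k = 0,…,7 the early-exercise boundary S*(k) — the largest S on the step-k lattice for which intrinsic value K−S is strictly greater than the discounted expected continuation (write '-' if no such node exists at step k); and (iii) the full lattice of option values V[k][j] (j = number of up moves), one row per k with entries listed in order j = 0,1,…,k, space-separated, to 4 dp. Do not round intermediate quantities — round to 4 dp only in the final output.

price = 24.7155
boundary = - - - - 57.2218 67.2692 79.0808 92.9663
tree:
24.7155
32.6360 15.9226
41.8031 22.4859 8.6059
51.7573 30.8241 13.2056 3.4613
61.7682 40.7803 19.7694 5.8701 0.7600
70.3149 51.7208 28.6790 9.8249 1.4365 0.0000
77.5850 61.7682 39.9092 16.1692 2.7152 0.0000 0.0000
83.7693 70.3149 51.7208 26.0237 5.1320 0.0000 0.0000 0.0000
89.0299 77.5850 61.7682 39.9092 9.7000 0.0000 0.0000 0.0000 0.0000

Δt=0.16437  u=1.17559  d=0.85064  q=0.46927  discount=0.99688
step 8 (expiry): payoffs max(K−S,0) = 89.0299 77.5850 61.7682 39.9092 9.7000 0.0000 0.0000 0.0000 0.0000
step 7: (k=7,j=0): S=35.2207, (K−S)⁺=83.7693, hold=83.3983 ⇒ V=83.7693 exercise | (k=7,j=1): S=48.6751, (K−S)⁺=70.3149, hold=69.9438 ⇒ V=70.3149 exercise | (k=7,j=2): S=67.2692, (K−S)⁺=51.7208, hold=51.3497 ⇒ V=51.7208 exercise | (k=7,j=3): S=92.9663, (K−S)⁺=26.0237, hold=25.6526 ⇒ V=26.0237 exercise | (k=7,j=4): S=128.4799, (K−S)⁺=0.0000, hold=5.1320 ⇒ V=5.1320 continue | (k=7,j=5): S=177.5597, (K−S)⁺=0.0000, hold=0.0000 ⇒ V=0.0000 continue | (k=7,j=6): S=245.3882, (K−S)⁺=0.0000, hold=0.0000 ⇒ V=0.0000 continue | (k=7,j=7): S=339.1275, (K−S)⁺=0.0000, hold=0.0000 ⇒ V=0.0000 continue  boundary S*=92.9663
step 6: (k=6,j=0): S=41.4050, (K−S)⁺=77.5850, hold=77.2140 ⇒ V=77.5850 exercise | (k=6,j=1): S=57.2218, (K−S)⁺=61.7682, hold=61.3971 ⇒ V=61.7682 exercise | (k=6,j=2): S=79.0808, (K−S)⁺=39.9092, hold=39.5381 ⇒ V=39.9092 exercise | (k=6,j=3): S=109.2900, (K−S)⁺=9.7000, hold=16.1692 ⇒ V=16.1692 continue | (k=6,j=4): S=151.0392, (K−S)⁺=0.0000, hold=2.7152 ⇒ V=2.7152 continue | (k=6,j=5): S=208.7368, (K−S)⁺=0.0000, hold=0.0000 ⇒ V=0.0000 continue | (k=6,j=6): S=288.4751, (K−S)⁺=0.0000, hold=0.0000 ⇒ V=0.0000 continue  boundary S*=79.0808
step 5: (k=5,j=0): S=48.6751, (K−S)⁺=70.3149, hold=69.9438 ⇒ V=70.3149 exercise | (k=5,j=1): S=67.2692, (K−S)⁺=51.7208, hold=51.3497 ⇒ V=51.7208 exercise | (k=5,j=2): S=92.9663, (K−S)⁺=26.0237, hold=28.6790 ⇒ V=28.6790 continue | (k=5,j=3): S=128.4799, (K−S)⁺=0.0000, hold=9.8249 ⇒ V=9.8249 continue | (k=5,j=4): S=177.5597, (K−S)⁺=0.0000, hold=1.4365 ⇒ V=1.4365 continue | (k=5,j=5): S=245.3882, (K−S)⁺=0.0000, hold=0.0000 ⇒ V=0.0000 continue  boundary S*=67.2692
step 4: (k=4,j=0): S=57.2218, (K−S)⁺=61.7682, hold=61.3971 ⇒ V=61.7682 exercise | (k=4,j=1): S=79.0808, (K−S)⁺=39.9092, hold=40.7803 ⇒ V=40.7803 continue | (k=4,j=2): S=109.2900, (K−S)⁺=9.7000, hold=19.7694 ⇒ V=19.7694 continue | (k=4,j=3): S=151.0392, (K−S)⁺=0.0000, hold=5.8701 ⇒ V=5.8701 continue | (k=4,j=4): S=208.7368, (K−S)⁺=0.0000, hold=0.7600 ⇒ V=0.7600 continue  boundary S*=57.2218
step 3: (k=3,j=0): S=67.2692, (K−S)⁺=51.7208, hold=51.7573 ⇒ V=51.7573 continue | (k=3,j=1): S=92.9663, (K−S)⁺=26.0237, hold=30.8241 ⇒ V=30.8241 continue | (k=3,j=2): S=128.4799, (K−S)⁺=0.0000, hold=13.2056 ⇒ V=13.2056 continue | (k=3,j=3): S=177.5597, (K−S)⁺=0.0000, hold=3.4613 ⇒ V=3.4613 continue  boundary S*=-
step 2: (k=2,j=0): S=79.0808, (K−S)⁺=39.9092, hold=41.8031 ⇒ V=41.8031 continue | (k=2,j=1): S=109.2900, (K−S)⁺=9.7000, hold=22.4859 ⇒ V=22.4859 continue | (k=2,j=2): S=151.0392, (K−S)⁺=0.0000, hold=8.6059 ⇒ V=8.6059 continue  boundary S*=-
step 1: (k=1,j=0): S=92.9663, (K−S)⁺=26.0237, hold=32.6360 ⇒ V=32.6360 continue | (k=1,j=1): S=128.4799, (K−S)⁺=0.0000, hold=15.9226 ⇒ V=15.9226 continue  boundary S*=-
step 0: (k=0,j=0): S=109.2900, (K−S)⁺=9.7000, hold=24.7155 ⇒ V=24.7155 continue  boundary S*=-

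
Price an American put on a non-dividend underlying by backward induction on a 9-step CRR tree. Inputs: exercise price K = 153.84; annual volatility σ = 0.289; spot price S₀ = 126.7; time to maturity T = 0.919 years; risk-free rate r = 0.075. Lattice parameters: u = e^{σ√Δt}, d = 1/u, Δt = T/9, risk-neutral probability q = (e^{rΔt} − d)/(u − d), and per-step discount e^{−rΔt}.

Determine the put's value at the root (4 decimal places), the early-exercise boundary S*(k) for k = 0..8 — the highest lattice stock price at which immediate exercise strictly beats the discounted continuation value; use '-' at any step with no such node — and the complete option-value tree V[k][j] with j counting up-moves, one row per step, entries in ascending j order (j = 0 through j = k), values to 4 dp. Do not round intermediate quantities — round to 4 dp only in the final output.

Δt=0.10211  u=1.09675  d=0.91179  q=0.51849  discount=0.99237
step 9 (expiry): payoffs max(K−S,0) = 98.6558 87.4613 73.9960 57.7991 38.3167 14.8820 0.0000 0.0000 0.0000 0.0000
step 8: (k=8,j=0): S=60.5232, (K−S)⁺=93.3168, hold=92.1432 ⇒ V=93.3168 exercise | (k=8,j=1): S=72.8007, (K−S)⁺=81.0393, hold=79.8657 ⇒ V=81.0393 exercise | (k=8,j=2): S=87.5688, (K−S)⁺=66.2712, hold=65.0976 ⇒ V=66.2712 exercise | (k=8,j=3): S=105.3326, (K−S)⁺=48.5074, hold=47.3337 ⇒ V=48.5074 exercise | (k=8,j=4): S=126.7000, (K−S)⁺=27.1400, hold=25.9663 ⇒ V=27.1400 exercise | (k=8,j=5): S=152.4019, (K−S)⁺=1.4381, hold=7.1111 ⇒ V=7.1111 continue | (k=8,j=6): S=183.3176, (K−S)⁺=0.0000, hold=0.0000 ⇒ V=0.0000 continue | (k=8,j=7): S=220.5047, (K−S)⁺=0.0000, hold=0.0000 ⇒ V=0.0000 continue | (k=8,j=8): S=265.2354, (K−S)⁺=0.0000, hold=0.0000 ⇒ V=0.0000 continue  boundary S*=126.7000
step 7: (k=7,j=0): S=66.3787, (K−S)⁺=87.4613, hold=86.2877 ⇒ V=87.4613 exercise | (k=7,j=1): S=79.8440, (K−S)⁺=73.9960, hold=72.8223 ⇒ V=73.9960 exercise | (k=7,j=2): S=96.0409, (K−S)⁺=57.7991, hold=56.6255 ⇒ V=57.7991 exercise | (k=7,j=3): S=115.5233, (K−S)⁺=38.3167, hold=37.1430 ⇒ V=38.3167 exercise | (k=7,j=4): S=138.9580, (K−S)⁺=14.8820, hold=16.6273 ⇒ V=16.6273 continue | (k=7,j=5): S=167.1465, (K−S)⁺=0.0000, hold=3.3979 ⇒ V=3.3979 continue | (k=7,j=6): S=201.0532, (K−S)⁺=0.0000, hold=0.0000 ⇒ V=0.0000 continue | (k=7,j=7): S=241.8380, (K−S)⁺=0.0000, hold=0.0000 ⇒ V=0.0000 continue  boundary S*=115.5233
step 6: (k=6,j=0): S=72.8007, (K−S)⁺=81.0393, hold=79.8657 ⇒ V=81.0393 exercise | (k=6,j=1): S=87.5688, (K−S)⁺=66.2712, hold=65.0976 ⇒ V=66.2712 exercise | (k=6,j=2): S=105.3326, (K−S)⁺=48.5074, hold=47.3337 ⇒ V=48.5074 exercise | (k=6,j=3): S=126.7000, (K−S)⁺=27.1400, hold=26.8644 ⇒ V=27.1400 exercise | (k=6,j=4): S=152.4019, (K−S)⁺=1.4381, hold=9.6935 ⇒ V=9.6935 continue | (k=6,j=5): S=183.3176, (K−S)⁺=0.0000, hold=1.6236 ⇒ V=1.6236 continue | (k=6,j=6): S=220.5047, (K−S)⁺=0.0000, hold=0.0000 ⇒ V=0.0000 continue  boundary S*=126.7000
step 5: (k=5,j=0): S=79.8440, (K−S)⁺=73.9960, hold=72.8223 ⇒ V=73.9960 exercise | (k=5,j=1): S=96.0409, (K−S)⁺=57.7991, hold=56.6255 ⇒ V=57.7991 exercise | (k=5,j=2): S=115.5233, (K−S)⁺=38.3167, hold=37.1430 ⇒ V=38.3167 exercise | (k=5,j=3): S=138.9580, (K−S)⁺=14.8820, hold=17.9561 ⇒ V=17.9561 continue | (k=5,j=4): S=167.1465, (K−S)⁺=0.0000, hold=5.4673 ⇒ V=5.4673 continue | (k=5,j=5): S=201.0532, (K−S)⁺=0.0000, hold=0.7758 ⇒ V=0.7758 continue  boundary S*=115.5233
step 4: (k=4,j=0): S=87.5688, (K−S)⁺=66.2712, hold=65.0976 ⇒ V=66.2712 exercise | (k=4,j=1): S=105.3326, (K−S)⁺=48.5074, hold=47.3337 ⇒ V=48.5074 exercise | (k=4,j=2): S=126.7000, (K−S)⁺=27.1400, hold=27.5480 ⇒ V=27.5480 continue | (k=4,j=3): S=152.4019, (K−S)⁺=1.4381, hold=11.3931 ⇒ V=11.3931 continue | (k=4,j=4): S=183.3176, (K−S)⁺=0.0000, hold=3.0117 ⇒ V=3.0117 continue  boundary S*=105.3326
step 3: (k=3,j=0): S=96.0409, (K−S)⁺=57.7991, hold=56.6255 ⇒ V=57.7991 exercise | (k=3,j=1): S=115.5233, (K−S)⁺=38.3167, hold=37.3530 ⇒ V=38.3167 exercise | (k=3,j=2): S=138.9580, (K−S)⁺=14.8820, hold=19.0256 ⇒ V=19.0256 continue | (k=3,j=3): S=167.1465, (K−S)⁺=0.0000, hold=6.9936 ⇒ V=6.9936 continue  boundary S*=115.5233
step 2: (k=2,j=0): S=105.3326, (K−S)⁺=48.5074, hold=47.3337 ⇒ V=48.5074 exercise | (k=2,j=1): S=126.7000, (K−S)⁺=27.1400, hold=28.0984 ⇒ V=28.0984 continue | (k=2,j=2): S=152.4019, (K−S)⁺=1.4381, hold=12.6895 ⇒ V=12.6895 continue  boundary S*=105.3326
step 1: (k=1,j=0): S=115.5233, (K−S)⁺=38.3167, hold=37.6361 ⇒ V=38.3167 exercise | (k=1,j=1): S=138.9580, (K−S)⁺=14.8820, hold=19.9556 ⇒ V=19.9556 continue  boundary S*=115.5233
step 0: (k=0,j=0): S=126.7000, (K−S)⁺=27.1400, hold=28.5769 ⇒ V=28.5769 continue  boundary S*=-

price = 28.5769
boundary = - 115.5233 105.3326 115.5233 105.3326 115.5233 126.7000 115.5233 126.7000
tree:
28.5769
38.3167 19.9556
48.5074 28.0984 12.6895
57.7991 38.3167 19.0256 6.9936
66.2712 48.5074 27.5480 11.3931 3.0117
73.9960 57.7991 38.3167 17.9561 5.4673 0.7758
81.0393 66.2712 48.5074 27.1400 9.6935 1.6236 0.0000
87.4613 73.9960 57.7991 38.3167 16.6273 3.3979 0.0000 0.0000
93.3168 81.0393 66.2712 48.5074 27.1400 7.1111 0.0000 0.0000 0.0000
98.6558 87.4613 73.9960 57.7991 38.3167 14.8820 0.0000 0.0000 0.0000 0.0000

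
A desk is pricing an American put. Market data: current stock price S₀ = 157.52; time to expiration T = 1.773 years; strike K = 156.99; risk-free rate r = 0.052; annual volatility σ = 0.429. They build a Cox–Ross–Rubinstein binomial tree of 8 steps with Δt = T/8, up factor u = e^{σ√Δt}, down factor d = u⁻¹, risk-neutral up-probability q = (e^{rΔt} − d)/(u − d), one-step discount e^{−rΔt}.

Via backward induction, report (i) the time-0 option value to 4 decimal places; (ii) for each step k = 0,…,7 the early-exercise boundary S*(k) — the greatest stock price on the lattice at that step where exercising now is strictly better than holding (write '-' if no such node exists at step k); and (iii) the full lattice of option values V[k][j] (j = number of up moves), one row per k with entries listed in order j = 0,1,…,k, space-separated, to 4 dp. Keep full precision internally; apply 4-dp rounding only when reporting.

params: Δt=0.22162 u=1.22380 d=0.81713 q=0.47818 e^(-rΔt)=0.98854
t_8 payoffs: 125.6822 110.1007 86.7646 51.8144 0.0000 0.0000 0.0000 0.0000 0.0000
t_7: node(7,0) S=38.3145 payoff=118.6755 vs cont=116.8767 → 118.6755 [stop]  node(7,1) S=57.3831 payoff=99.6069 vs cont=97.8081 → 99.6069 [stop]  node(7,2) S=85.9418 payoff=71.0482 vs cont=69.2493 → 71.0482 [stop]  node(7,3) S=128.7139 payoff=28.2761 vs cont=26.7278 → 28.2761 [stop]  node(7,4) S=192.7729 payoff=0.0000 vs cont=0.0000 → 0.0000 [wait]  node(7,5) S=288.7133 payoff=0.0000 vs cont=0.0000 → 0.0000 [wait]  node(7,6) S=432.4019 payoff=0.0000 vs cont=0.0000 → 0.0000 [wait]  node(7,7) S=647.6022 payoff=0.0000 vs cont=0.0000 → 0.0000 [wait]  ⇒ S*(7)=128.7139
t_6: node(6,0) S=46.8893 payoff=110.1007 vs cont=108.3019 → 110.1007 [stop]  node(6,1) S=70.2254 payoff=86.7646 vs cont=84.9658 → 86.7646 [stop]  node(6,2) S=105.1756 payoff=51.8144 vs cont=50.0156 → 51.8144 [stop]  node(6,3) S=157.5200 payoff=0.0000 vs cont=14.5859 → 14.5859 [wait]  node(6,4) S=235.9155 payoff=0.0000 vs cont=0.0000 → 0.0000 [wait]  node(6,5) S=353.3273 payoff=0.0000 vs cont=0.0000 → 0.0000 [wait]  node(6,6) S=529.1734 payoff=0.0000 vs cont=0.0000 → 0.0000 [wait]  ⇒ S*(6)=105.1756
t_5: node(5,0) S=57.3831 payoff=99.6069 vs cont=97.8081 → 99.6069 [stop]  node(5,1) S=85.9418 payoff=71.0482 vs cont=69.2493 → 71.0482 [stop]  node(5,2) S=128.7139 payoff=28.2761 vs cont=33.6226 → 33.6226 [wait]  node(5,3) S=192.7729 payoff=0.0000 vs cont=7.5240 → 7.5240 [wait]  node(5,4) S=288.7133 payoff=0.0000 vs cont=0.0000 → 0.0000 [wait]  node(5,5) S=432.4019 payoff=0.0000 vs cont=0.0000 → 0.0000 [wait]  ⇒ S*(5)=85.9418
t_4: node(4,0) S=70.2254 payoff=86.7646 vs cont=84.9658 → 86.7646 [stop]  node(4,1) S=105.1756 payoff=51.8144 vs cont=52.5429 → 52.5429 [wait]  node(4,2) S=157.5200 payoff=0.0000 vs cont=20.9004 → 20.9004 [wait]  node(4,3) S=235.9155 payoff=0.0000 vs cont=3.8811 → 3.8811 [wait]  node(4,4) S=353.3273 payoff=0.0000 vs cont=0.0000 → 0.0000 [wait]  ⇒ S*(4)=70.2254
t_3: node(3,0) S=85.9418 payoff=71.0482 vs cont=69.5937 → 71.0482 [stop]  node(3,1) S=128.7139 payoff=28.2761 vs cont=36.9833 → 36.9833 [wait]  node(3,2) S=192.7729 payoff=0.0000 vs cont=12.6159 → 12.6159 [wait]  node(3,3) S=288.7133 payoff=0.0000 vs cont=2.0020 → 2.0020 [wait]  ⇒ S*(3)=85.9418
t_2: node(2,0) S=105.1756 payoff=51.8144 vs cont=54.1315 → 54.1315 [wait]  node(2,1) S=157.5200 payoff=0.0000 vs cont=25.0409 → 25.0409 [wait]  node(2,2) S=235.9155 payoff=0.0000 vs cont=7.4541 → 7.4541 [wait]  ⇒ S*(2)=-
t_1: node(1,0) S=128.7139 payoff=28.2761 vs cont=39.7600 → 39.7600 [wait]  node(1,1) S=192.7729 payoff=0.0000 vs cont=16.4406 → 16.4406 [wait]  ⇒ S*(1)=-
t_0: node(0,0) S=157.5200 payoff=0.0000 vs cont=28.2813 → 28.2813 [wait]  ⇒ S*(0)=-

price = 28.2813
boundary = - - - 85.9418 70.2254 85.9418 105.1756 128.7139
tree:
28.2813
39.7600 16.4406
54.1315 25.0409 7.4541
71.0482 36.9833 12.6159 2.0020
86.7646 52.5429 20.9004 3.8811 0.0000
99.6069 71.0482 33.6226 7.5240 0.0000 0.0000
110.1007 86.7646 51.8144 14.5859 0.0000 0.0000 0.0000
118.6755 99.6069 71.0482 28.2761 0.0000 0.0000 0.0000 0.0000
125.6822 110.1007 86.7646 51.8144 0.0000 0.0000 0.0000 0.0000 0.0000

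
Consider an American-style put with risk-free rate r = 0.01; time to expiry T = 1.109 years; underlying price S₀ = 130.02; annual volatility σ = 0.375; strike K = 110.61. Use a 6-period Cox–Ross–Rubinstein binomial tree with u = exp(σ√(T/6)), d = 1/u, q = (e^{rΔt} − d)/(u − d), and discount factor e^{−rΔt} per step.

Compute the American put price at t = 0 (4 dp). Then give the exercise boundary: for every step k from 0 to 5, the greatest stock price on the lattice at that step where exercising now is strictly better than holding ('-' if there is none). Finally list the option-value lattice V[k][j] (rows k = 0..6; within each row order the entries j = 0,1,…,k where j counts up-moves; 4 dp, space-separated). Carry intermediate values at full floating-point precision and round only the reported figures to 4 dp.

Δt=0.18483  u=1.17494  d=0.85110  q=0.46549  discount=0.99815
step 6 (expiry): payoffs max(K−S,0) = 61.1896 42.3854 16.4264 0.0000 0.0000 0.0000 0.0000
step 5: (k=5,j=0): S=58.0662, (K−S)⁺=52.5438, hold=52.3396 ⇒ V=52.5438 exercise | (k=5,j=1): S=80.1601, (K−S)⁺=30.4499, hold=30.2457 ⇒ V=30.4499 exercise | (k=5,j=2): S=110.6605, (K−S)⁺=0.0000, hold=8.7638 ⇒ V=8.7638 continue | (k=5,j=3): S=152.7663, (K−S)⁺=0.0000, hold=0.0000 ⇒ V=0.0000 continue | (k=5,j=4): S=210.8930, (K−S)⁺=0.0000, hold=0.0000 ⇒ V=0.0000 continue | (k=5,j=5): S=291.1367, (K−S)⁺=0.0000, hold=0.0000 ⇒ V=0.0000 continue  boundary S*=80.1601
step 4: (k=4,j=0): S=68.2246, (K−S)⁺=42.3854, hold=42.1812 ⇒ V=42.3854 exercise | (k=4,j=1): S=94.1836, (K−S)⁺=16.4264, hold=20.3175 ⇒ V=20.3175 continue | (k=4,j=2): S=130.0200, (K−S)⁺=0.0000, hold=4.6756 ⇒ V=4.6756 continue | (k=4,j=3): S=179.4919, (K−S)⁺=0.0000, hold=0.0000 ⇒ V=0.0000 continue | (k=4,j=4): S=247.7876, (K−S)⁺=0.0000, hold=0.0000 ⇒ V=0.0000 continue  boundary S*=68.2246
step 3: (k=3,j=0): S=80.1601, (K−S)⁺=30.4499, hold=32.0537 ⇒ V=32.0537 continue | (k=3,j=1): S=110.6605, (K−S)⁺=0.0000, hold=13.0122 ⇒ V=13.0122 continue | (k=3,j=2): S=152.7663, (K−S)⁺=0.0000, hold=2.4945 ⇒ V=2.4945 continue | (k=3,j=3): S=210.8930, (K−S)⁺=0.0000, hold=0.0000 ⇒ V=0.0000 continue  boundary S*=-
step 2: (k=2,j=0): S=94.1836, (K−S)⁺=16.4264, hold=23.1472 ⇒ V=23.1472 continue | (k=2,j=1): S=130.0200, (K−S)⁺=0.0000, hold=8.1013 ⇒ V=8.1013 continue | (k=2,j=2): S=179.4919, (K−S)⁺=0.0000, hold=1.3309 ⇒ V=1.3309 continue  boundary S*=-
step 1: (k=1,j=0): S=110.6605, (K−S)⁺=0.0000, hold=16.1136 ⇒ V=16.1136 continue | (k=1,j=1): S=152.7663, (K−S)⁺=0.0000, hold=4.9406 ⇒ V=4.9406 continue  boundary S*=-
step 0: (k=0,j=0): S=130.0200, (K−S)⁺=0.0000, hold=10.8925 ⇒ V=10.8925 continue  boundary S*=-

price = 10.8925
boundary = - - - - 68.2246 80.1601
tree:
10.8925
16.1136 4.9406
23.1472 8.1013 1.3309
32.0537 13.0122 2.4945 0.0000
42.3854 20.3175 4.6756 0.0000 0.0000
52.5438 30.4499 8.7638 0.0000 0.0000 0.0000
61.1896 42.3854 16.4264 0.0000 0.0000 0.0000 0.0000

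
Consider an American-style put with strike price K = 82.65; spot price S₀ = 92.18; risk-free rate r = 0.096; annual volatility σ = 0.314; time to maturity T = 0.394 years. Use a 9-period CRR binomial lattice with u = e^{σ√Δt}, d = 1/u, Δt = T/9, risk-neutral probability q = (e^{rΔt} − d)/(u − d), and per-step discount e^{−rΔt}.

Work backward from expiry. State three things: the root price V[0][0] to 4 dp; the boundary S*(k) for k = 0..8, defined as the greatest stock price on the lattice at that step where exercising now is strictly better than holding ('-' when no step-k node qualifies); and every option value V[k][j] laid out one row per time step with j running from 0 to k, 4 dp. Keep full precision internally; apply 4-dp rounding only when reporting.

Δt=0.04378, u=1.06790, d=0.93641, q=0.51561, disc=e^(-rΔt)=0.99581
k=9 terminal: V=max(K-S,0) → 31.6179 24.4519 16.2797 6.9599 0.0000 0.0000 0.0000 0.0000 0.0000 0.0000
k=8: j=0 S=54.4975 intr=28.1525 cont=27.8059 V=28.1525[EX]; j=1 S=62.1500 intr=20.5000 cont=20.1534 V=20.5000[EX]; j=2 S=70.8772 intr=11.7728 cont=11.4262 V=11.7728[EX]; j=3 S=80.8298 intr=1.8202 cont=3.3572 V=3.3572[hold]; j=4 S=92.1800 intr=0.0000 cont=0.0000 V=0.0000[hold]; j=5 S=105.1240 intr=0.0000 cont=0.0000 V=0.0000[hold]; j=6 S=119.8856 intr=0.0000 cont=0.0000 V=0.0000[hold]; j=7 S=136.7200 intr=0.0000 cont=0.0000 V=0.0000[hold]; j=8 S=155.9183 intr=0.0000 cont=0.0000 V=0.0000[hold]  S*(8)=70.8772
k=7: j=0 S=58.1981 intr=24.4519 cont=24.1053 V=24.4519[EX]; j=1 S=66.3703 intr=16.2797 cont=15.9331 V=16.2797[EX]; j=2 S=75.6901 intr=6.9599 cont=7.4025 V=7.4025[hold]; j=3 S=86.3186 intr=0.0000 cont=1.6194 V=1.6194[hold]; j=4 S=98.4395 intr=0.0000 cont=0.0000 V=0.0000[hold]; j=5 S=112.2624 intr=0.0000 cont=0.0000 V=0.0000[hold]; j=6 S=128.0264 intr=0.0000 cont=0.0000 V=0.0000[hold]; j=7 S=146.0040 intr=0.0000 cont=0.0000 V=0.0000[hold]  S*(7)=66.3703
k=6: j=0 S=62.1500 intr=20.5000 cont=20.1534 V=20.5000[EX]; j=1 S=70.8772 intr=11.7728 cont=11.6534 V=11.7728[EX]; j=2 S=80.8298 intr=1.8202 cont=4.4021 V=4.4021[hold]; j=3 S=92.1800 intr=0.0000 cont=0.7811 V=0.7811[hold]; j=4 S=105.1240 intr=0.0000 cont=0.0000 V=0.0000[hold]; j=5 S=119.8856 intr=0.0000 cont=0.0000 V=0.0000[hold]; j=6 S=136.7200 intr=0.0000 cont=0.0000 V=0.0000[hold]  S*(6)=70.8772
k=5: j=0 S=66.3703 intr=16.2797 cont=15.9331 V=16.2797[EX]; j=1 S=75.6901 intr=6.9599 cont=7.9390 V=7.9390[hold]; j=2 S=86.3186 intr=0.0000 cont=2.5244 V=2.5244[hold]; j=3 S=98.4395 intr=0.0000 cont=0.3768 V=0.3768[hold]; j=4 S=112.2624 intr=0.0000 cont=0.0000 V=0.0000[hold]; j=5 S=128.0264 intr=0.0000 cont=0.0000 V=0.0000[hold]  S*(5)=66.3703
k=4: j=0 S=70.8772 intr=11.7728 cont=11.9289 V=11.9289[hold]; j=1 S=80.8298 intr=1.8202 cont=5.1256 V=5.1256[hold]; j=2 S=92.1800 intr=0.0000 cont=1.4111 V=1.4111[hold]; j=3 S=105.1240 intr=0.0000 cont=0.1817 V=0.1817[hold]; j=4 S=119.8856 intr=0.0000 cont=0.0000 V=0.0000[hold]  S*(4)=-
k=3: j=0 S=75.6901 intr=6.9599 cont=8.3857 V=8.3857[hold]; j=1 S=86.3186 intr=0.0000 cont=3.1969 V=3.1969[hold]; j=2 S=98.4395 intr=0.0000 cont=0.7740 V=0.7740[hold]; j=3 S=112.2624 intr=0.0000 cont=0.0877 V=0.0877[hold]  S*(3)=-
k=2: j=0 S=80.8298 intr=1.8202 cont=5.6864 V=5.6864[hold]; j=1 S=92.1800 intr=0.0000 cont=1.9395 V=1.9395[hold]; j=2 S=105.1240 intr=0.0000 cont=0.4184 V=0.4184[hold]  S*(2)=-
k=1: j=0 S=86.3186 intr=0.0000 cont=3.7387 V=3.7387[hold]; j=1 S=98.4395 intr=0.0000 cont=1.1503 V=1.1503[hold]  S*(1)=-
k=0: j=0 S=92.1800 intr=0.0000 cont=2.3940 V=2.3940[hold]  S*(0)=-

price = 2.3940
boundary = - - - - - 66.3703 70.8772 66.3703 70.8772
tree:
2.3940
3.7387 1.1503
5.6864 1.9395 0.4184
8.3857 3.1969 0.7740 0.0877
11.9289 5.1256 1.4111 0.1817 0.0000
16.2797 7.9390 2.5244 0.3768 0.0000 0.0000
20.5000 11.7728 4.4021 0.7811 0.0000 0.0000 0.0000
24.4519 16.2797 7.4025 1.6194 0.0000 0.0000 0.0000 0.0000
28.1525 20.5000 11.7728 3.3572 0.0000 0.0000 0.0000 0.0000 0.0000
31.6179 24.4519 16.2797 6.9599 0.0000 0.0000 0.0000 0.0000 0.0000 0.0000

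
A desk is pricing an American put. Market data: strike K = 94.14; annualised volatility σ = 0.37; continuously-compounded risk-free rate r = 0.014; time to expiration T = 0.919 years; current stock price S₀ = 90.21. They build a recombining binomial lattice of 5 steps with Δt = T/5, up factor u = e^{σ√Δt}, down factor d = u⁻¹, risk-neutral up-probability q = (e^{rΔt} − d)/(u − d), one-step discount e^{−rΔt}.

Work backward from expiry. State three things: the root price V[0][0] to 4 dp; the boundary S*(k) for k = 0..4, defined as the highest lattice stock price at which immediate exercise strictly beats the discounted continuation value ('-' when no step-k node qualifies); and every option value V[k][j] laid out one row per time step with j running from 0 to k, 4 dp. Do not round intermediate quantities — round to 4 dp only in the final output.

params: Δt=0.18380 u=1.17190 d=0.85332 q=0.46851 e^(-rΔt)=0.99743
t_5 payoffs: 53.3266 38.0890 17.1624 0.0000 0.0000 0.0000
t_4: node(4,0) S=47.8292 payoff=46.3108 vs cont=46.0689 → 46.3108 [stop]  node(4,1) S=65.6862 payoff=28.4538 vs cont=28.2119 → 28.4538 [stop]  node(4,2) S=90.2100 payoff=3.9300 vs cont=9.0981 → 9.0981 [wait]  node(4,3) S=123.8898 payoff=0.0000 vs cont=0.0000 → 0.0000 [wait]  node(4,4) S=170.1439 payoff=0.0000 vs cont=0.0000 → 0.0000 [wait]  ⇒ S*(4)=65.6862
t_3: node(3,0) S=56.0510 payoff=38.0890 vs cont=37.8471 → 38.0890 [stop]  node(3,1) S=76.9776 payoff=17.1624 vs cont=19.3356 → 19.3356 [wait]  node(3,2) S=105.7171 payoff=0.0000 vs cont=4.8231 → 4.8231 [wait]  node(3,3) S=145.1864 payoff=0.0000 vs cont=0.0000 → 0.0000 [wait]  ⇒ S*(3)=56.0510
t_2: node(2,0) S=65.6862 payoff=28.4538 vs cont=29.2275 → 29.2275 [wait]  node(2,1) S=90.2100 payoff=3.9300 vs cont=12.5041 → 12.5041 [wait]  node(2,2) S=123.8898 payoff=0.0000 vs cont=2.5568 → 2.5568 [wait]  ⇒ S*(2)=-
t_1: node(1,0) S=76.9776 payoff=17.1624 vs cont=21.3374 → 21.3374 [wait]  node(1,1) S=105.7171 payoff=0.0000 vs cont=7.8235 → 7.8235 [wait]  ⇒ S*(1)=-
t_0: node(0,0) S=90.2100 payoff=3.9300 vs cont=14.9674 → 14.9674 [wait]  ⇒ S*(0)=-

price = 14.9674
boundary = - - - 56.0510 65.6862
tree:
14.9674
21.3374 7.8235
29.2275 12.5041 2.5568
38.0890 19.3356 4.8231 0.0000
46.3108 28.4538 9.0981 0.0000 0.0000
53.3266 38.0890 17.1624 0.0000 0.0000 0.0000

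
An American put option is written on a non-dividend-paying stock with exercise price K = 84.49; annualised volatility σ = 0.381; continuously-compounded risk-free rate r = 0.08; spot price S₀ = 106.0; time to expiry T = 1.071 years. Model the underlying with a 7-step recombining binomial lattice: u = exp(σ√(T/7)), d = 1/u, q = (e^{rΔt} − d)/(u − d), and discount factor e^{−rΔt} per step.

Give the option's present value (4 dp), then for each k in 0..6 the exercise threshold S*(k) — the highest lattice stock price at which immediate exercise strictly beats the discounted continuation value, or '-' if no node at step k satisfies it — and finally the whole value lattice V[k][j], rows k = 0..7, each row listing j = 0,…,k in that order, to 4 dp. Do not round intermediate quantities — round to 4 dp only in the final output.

price = 4.6084
boundary = - - - - 58.4004 50.3145 58.4004
tree:
4.6084
7.4631 1.9113
11.7550 3.4213 0.4718
17.8900 6.0041 0.9629 0.0000
26.0896 10.2570 1.9651 0.0000 0.0000
34.1755 16.8584 4.0105 0.0000 0.0000 0.0000
41.1418 26.0896 8.1849 0.0000 0.0000 0.0000 0.0000
47.1436 34.1755 16.7042 0.0000 0.0000 0.0000 0.0000 0.0000

Δt=0.15300, u=1.16071, d=0.86154, q=0.50398, disc=e^(-rΔt)=0.98783
k=7 terminal: V=max(K-S,0) → 47.1436 34.1755 16.7042 0.0000 0.0000 0.0000 0.0000 0.0000
k=6: j=0 S=43.3482 intr=41.1418 cont=40.1139 V=41.1418[EX]; j=1 S=58.4004 intr=26.0896 cont=25.0617 V=26.0896[EX]; j=2 S=78.6794 intr=5.8106 cont=8.1849 V=8.1849[hold]; j=3 S=106.0000 intr=0.0000 cont=0.0000 V=0.0000[hold]; j=4 S=142.8074 intr=0.0000 cont=0.0000 V=0.0000[hold]; j=5 S=192.3958 intr=0.0000 cont=0.0000 V=0.0000[hold]; j=6 S=259.2034 intr=0.0000 cont=0.0000 V=0.0000[hold]  S*(6)=58.4004
k=5: j=0 S=50.3145 intr=34.1755 cont=33.1476 V=34.1755[EX]; j=1 S=67.7858 intr=16.7042 cont=16.8584 V=16.8584[hold]; j=2 S=91.3237 intr=0.0000 cont=4.0105 V=4.0105[hold]; j=3 S=123.0349 intr=0.0000 cont=0.0000 V=0.0000[hold]; j=4 S=165.7575 intr=0.0000 cont=0.0000 V=0.0000[hold]; j=5 S=223.3151 intr=0.0000 cont=0.0000 V=0.0000[hold]  S*(5)=50.3145
k=4: j=0 S=58.4004 intr=26.0896 cont=25.1385 V=26.0896[EX]; j=1 S=78.6794 intr=5.8106 cont=10.2570 V=10.2570[hold]; j=2 S=106.0000 intr=0.0000 cont=1.9651 V=1.9651[hold]; j=3 S=142.8074 intr=0.0000 cont=0.0000 V=0.0000[hold]; j=4 S=192.3958 intr=0.0000 cont=0.0000 V=0.0000[hold]  S*(4)=58.4004
k=3: j=0 S=67.7858 intr=16.7042 cont=17.8900 V=17.8900[hold]; j=1 S=91.3237 intr=0.0000 cont=6.0041 V=6.0041[hold]; j=2 S=123.0349 intr=0.0000 cont=0.9629 V=0.9629[hold]; j=3 S=165.7575 intr=0.0000 cont=0.0000 V=0.0000[hold]  S*(3)=-
k=2: j=0 S=78.6794 intr=5.8106 cont=11.7550 V=11.7550[hold]; j=1 S=106.0000 intr=0.0000 cont=3.4213 V=3.4213[hold]; j=2 S=142.8074 intr=0.0000 cont=0.4718 V=0.4718[hold]  S*(2)=-
k=1: j=0 S=91.3237 intr=0.0000 cont=7.4631 V=7.4631[hold]; j=1 S=123.0349 intr=0.0000 cont=1.9113 V=1.9113[hold]  S*(1)=-
k=0: j=0 S=106.0000 intr=0.0000 cont=4.6084 V=4.6084[hold]  S*(0)=-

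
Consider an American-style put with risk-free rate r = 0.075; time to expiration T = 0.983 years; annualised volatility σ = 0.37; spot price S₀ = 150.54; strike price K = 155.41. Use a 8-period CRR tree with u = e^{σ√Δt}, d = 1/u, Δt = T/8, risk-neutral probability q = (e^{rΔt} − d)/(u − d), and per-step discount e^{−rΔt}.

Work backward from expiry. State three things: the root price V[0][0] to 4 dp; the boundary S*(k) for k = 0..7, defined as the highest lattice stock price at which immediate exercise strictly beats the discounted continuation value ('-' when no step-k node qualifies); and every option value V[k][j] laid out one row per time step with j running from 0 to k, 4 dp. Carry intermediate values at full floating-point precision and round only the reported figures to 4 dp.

Δt=0.12287  u=1.13848  d=0.87836  q=0.50321  discount=0.99083
step 8 (expiry): payoffs max(K−S,0) = 102.0723 86.2764 65.8027 39.2658 4.8700 0.0000 0.0000 0.0000 0.0000
step 7: (k=7,j=0): S=60.7242, (K−S)⁺=94.6858, hold=93.2602 ⇒ V=94.6858 exercise | (k=7,j=1): S=78.7075, (K−S)⁺=76.7025, hold=75.2769 ⇒ V=76.7025 exercise | (k=7,j=2): S=102.0165, (K−S)⁺=53.3935, hold=51.9679 ⇒ V=53.3935 exercise | (k=7,j=3): S=132.2284, (K−S)⁺=23.1816, hold=21.7560 ⇒ V=23.1816 exercise | (k=7,j=4): S=171.3875, (K−S)⁺=0.0000, hold=2.3972 ⇒ V=2.3972 continue | (k=7,j=5): S=222.1434, (K−S)⁺=0.0000, hold=0.0000 ⇒ V=0.0000 continue | (k=7,j=6): S=287.9305, (K−S)⁺=0.0000, hold=0.0000 ⇒ V=0.0000 continue | (k=7,j=7): S=373.2003, (K−S)⁺=0.0000, hold=0.0000 ⇒ V=0.0000 continue  boundary S*=132.2284
step 6: (k=6,j=0): S=69.1336, (K−S)⁺=86.2764, hold=84.8508 ⇒ V=86.2764 exercise | (k=6,j=1): S=89.6073, (K−S)⁺=65.8027, hold=64.3771 ⇒ V=65.8027 exercise | (k=6,j=2): S=116.1442, (K−S)⁺=39.2658, hold=37.8402 ⇒ V=39.2658 exercise | (k=6,j=3): S=150.5400, (K−S)⁺=4.8700, hold=12.6059 ⇒ V=12.6059 continue | (k=6,j=4): S=195.1220, (K−S)⁺=0.0000, hold=1.1800 ⇒ V=1.1800 continue | (k=6,j=5): S=252.9068, (K−S)⁺=0.0000, hold=0.0000 ⇒ V=0.0000 continue | (k=6,j=6): S=327.8044, (K−S)⁺=0.0000, hold=0.0000 ⇒ V=0.0000 continue  boundary S*=116.1442
step 5: (k=5,j=0): S=78.7075, (K−S)⁺=76.7025, hold=75.2769 ⇒ V=76.7025 exercise | (k=5,j=1): S=102.0165, (K−S)⁺=53.3935, hold=51.9679 ⇒ V=53.3935 exercise | (k=5,j=2): S=132.2284, (K−S)⁺=23.1816, hold=25.6131 ⇒ V=25.6131 continue | (k=5,j=3): S=171.3875, (K−S)⁺=0.0000, hold=6.7933 ⇒ V=6.7933 continue | (k=5,j=4): S=222.1434, (K−S)⁺=0.0000, hold=0.5808 ⇒ V=0.5808 continue | (k=5,j=5): S=287.9305, (K−S)⁺=0.0000, hold=0.0000 ⇒ V=0.0000 continue  boundary S*=102.0165
step 4: (k=4,j=0): S=89.6073, (K−S)⁺=65.8027, hold=64.3771 ⇒ V=65.8027 exercise | (k=4,j=1): S=116.1442, (K−S)⁺=39.2658, hold=39.0525 ⇒ V=39.2658 exercise | (k=4,j=2): S=150.5400, (K−S)⁺=4.8700, hold=15.9947 ⇒ V=15.9947 continue | (k=4,j=3): S=195.1220, (K−S)⁺=0.0000, hold=3.6335 ⇒ V=3.6335 continue | (k=4,j=4): S=252.9068, (K−S)⁺=0.0000, hold=0.2859 ⇒ V=0.2859 continue  boundary S*=116.1442
step 3: (k=3,j=0): S=102.0165, (K−S)⁺=53.3935, hold=51.9679 ⇒ V=53.3935 exercise | (k=3,j=1): S=132.2284, (K−S)⁺=23.1816, hold=27.3027 ⇒ V=27.3027 continue | (k=3,j=2): S=171.3875, (K−S)⁺=0.0000, hold=9.6847 ⇒ V=9.6847 continue | (k=3,j=3): S=222.1434, (K−S)⁺=0.0000, hold=1.9311 ⇒ V=1.9311 continue  boundary S*=102.0165
step 2: (k=2,j=0): S=116.1442, (K−S)⁺=39.2658, hold=39.8949 ⇒ V=39.8949 continue | (k=2,j=1): S=150.5400, (K−S)⁺=4.8700, hold=18.2680 ⇒ V=18.2680 continue | (k=2,j=2): S=195.1220, (K−S)⁺=0.0000, hold=5.7299 ⇒ V=5.7299 continue  boundary S*=-
step 1: (k=1,j=0): S=132.2284, (K−S)⁺=23.1816, hold=28.7458 ⇒ V=28.7458 continue | (k=1,j=1): S=171.3875, (K−S)⁺=0.0000, hold=11.8490 ⇒ V=11.8490 continue  boundary S*=-
step 0: (k=0,j=0): S=150.5400, (K−S)⁺=4.8700, hold=20.0574 ⇒ V=20.0574 continue  boundary S*=-

price = 20.0574
boundary = - - - 102.0165 116.1442 102.0165 116.1442 132.2284
tree:
20.0574
28.7458 11.8490
39.8949 18.2680 5.7299
53.3935 27.3027 9.6847 1.9311
65.8027 39.2658 15.9947 3.6335 0.2859
76.7025 53.3935 25.6131 6.7933 0.5808 0.0000
86.2764 65.8027 39.2658 12.6059 1.1800 0.0000 0.0000
94.6858 76.7025 53.3935 23.1816 2.3972 0.0000 0.0000 0.0000
102.0723 86.2764 65.8027 39.2658 4.8700 0.0000 0.0000 0.0000 0.0000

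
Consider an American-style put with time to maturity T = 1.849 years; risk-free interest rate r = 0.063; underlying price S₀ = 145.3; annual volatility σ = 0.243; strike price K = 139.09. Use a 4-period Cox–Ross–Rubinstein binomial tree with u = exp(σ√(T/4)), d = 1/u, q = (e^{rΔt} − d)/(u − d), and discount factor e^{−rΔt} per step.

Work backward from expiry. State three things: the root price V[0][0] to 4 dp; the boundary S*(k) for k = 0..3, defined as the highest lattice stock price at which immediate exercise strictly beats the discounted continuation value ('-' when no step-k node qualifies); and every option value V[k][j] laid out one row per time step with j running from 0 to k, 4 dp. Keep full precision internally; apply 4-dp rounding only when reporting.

price = 9.9564
boundary = - - 104.4151 123.1727
tree:
9.9564
18.9493 3.0705
34.6749 6.9910 0.0000
50.5760 15.9173 0.0000 0.0000
64.0555 34.6749 0.0000 0.0000 0.0000

params: Δt=0.46225 u=1.17964 d=0.84771 q=0.54781 e^(-rΔt)=0.97130
t_4 payoffs: 64.0555 34.6749 0.0000 0.0000 0.0000
t_3: node(3,0) S=88.5140 payoff=50.5760 vs cont=46.5838 → 50.5760 [stop]  node(3,1) S=123.1727 payoff=15.9173 vs cont=15.2295 → 15.9173 [stop]  node(3,2) S=171.4024 payoff=0.0000 vs cont=0.0000 → 0.0000 [wait]  node(3,3) S=238.5169 payoff=0.0000 vs cont=0.0000 → 0.0000 [wait]  ⇒ S*(3)=123.1727
t_2: node(2,0) S=104.4151 payoff=34.6749 vs cont=30.6828 → 34.6749 [stop]  node(2,1) S=145.3000 payoff=0.0000 vs cont=6.9910 → 6.9910 [wait]  node(2,2) S=202.1939 payoff=0.0000 vs cont=0.0000 → 0.0000 [wait]  ⇒ S*(2)=104.4151
t_1: node(1,0) S=123.1727 payoff=15.9173 vs cont=18.9493 → 18.9493 [wait]  node(1,1) S=171.4024 payoff=0.0000 vs cont=3.0705 → 3.0705 [wait]  ⇒ S*(1)=-
t_0: node(0,0) S=145.3000 payoff=0.0000 vs cont=9.9564 → 9.9564 [wait]  ⇒ S*(0)=-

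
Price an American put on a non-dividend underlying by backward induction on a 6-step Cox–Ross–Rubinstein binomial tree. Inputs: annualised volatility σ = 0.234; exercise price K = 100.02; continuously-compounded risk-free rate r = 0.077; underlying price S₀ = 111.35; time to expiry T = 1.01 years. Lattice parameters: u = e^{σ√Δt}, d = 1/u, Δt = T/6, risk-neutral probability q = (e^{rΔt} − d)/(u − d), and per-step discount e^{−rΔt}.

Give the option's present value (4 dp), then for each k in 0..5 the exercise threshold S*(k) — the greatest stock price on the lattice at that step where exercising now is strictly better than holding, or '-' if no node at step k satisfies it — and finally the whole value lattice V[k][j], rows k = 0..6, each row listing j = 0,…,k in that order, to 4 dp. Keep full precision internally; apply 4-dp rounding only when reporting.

price = 3.4703
boundary = - - - 83.4843 75.8420 83.4843
tree:
3.4703
6.0419 1.3967
10.1946 2.7039 0.3339
16.5357 5.1208 0.7416 0.0000
24.1780 9.4092 1.6469 0.0000 0.0000
31.1207 16.5357 3.6577 0.0000 0.0000 0.0000
37.4279 24.1780 8.1233 0.0000 0.0000 0.0000 0.0000

Δt=0.16833, u=1.10077, d=0.90846, q=0.54386, disc=e^(-rΔt)=0.98712
k=6 terminal: V=max(K-S,0) → 37.4279 24.1780 8.1233 0.0000 0.0000 0.0000 0.0000
k=5: j=0 S=68.8993 intr=31.1207 cont=29.8327 V=31.1207[EX]; j=1 S=83.4843 intr=16.5357 cont=15.2476 V=16.5357[EX]; j=2 S=101.1568 intr=0.0000 cont=3.6577 V=3.6577[hold]; j=3 S=122.5703 intr=0.0000 cont=0.0000 V=0.0000[hold]; j=4 S=148.5168 intr=0.0000 cont=0.0000 V=0.0000[hold]; j=5 S=179.9558 intr=0.0000 cont=0.0000 V=0.0000[hold]  S*(5)=83.4843
k=4: j=0 S=75.8420 intr=24.1780 cont=22.8899 V=24.1780[EX]; j=1 S=91.8967 intr=8.1233 cont=9.4092 V=9.4092[hold]; j=2 S=111.3500 intr=0.0000 cont=1.6469 V=1.6469[hold]; j=3 S=134.9213 intr=0.0000 cont=0.0000 V=0.0000[hold]; j=4 S=163.4823 intr=0.0000 cont=0.0000 V=0.0000[hold]  S*(4)=75.8420
k=3: j=0 S=83.4843 intr=16.5357 cont=15.9379 V=16.5357[EX]; j=1 S=101.1568 intr=0.0000 cont=5.1208 V=5.1208[hold]; j=2 S=122.5703 intr=0.0000 cont=0.7416 V=0.7416[hold]; j=3 S=148.5168 intr=0.0000 cont=0.0000 V=0.0000[hold]  S*(3)=83.4843
k=2: j=0 S=91.8967 intr=8.1233 cont=10.1946 V=10.1946[hold]; j=1 S=111.3500 intr=0.0000 cont=2.7039 V=2.7039[hold]; j=2 S=134.9213 intr=0.0000 cont=0.3339 V=0.3339[hold]  S*(2)=-
k=1: j=0 S=101.1568 intr=0.0000 cont=6.0419 V=6.0419[hold]; j=1 S=122.5703 intr=0.0000 cont=1.3967 V=1.3967[hold]  S*(1)=-
k=0: j=0 S=111.3500 intr=0.0000 cont=3.4703 V=3.4703[hold]  S*(0)=-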